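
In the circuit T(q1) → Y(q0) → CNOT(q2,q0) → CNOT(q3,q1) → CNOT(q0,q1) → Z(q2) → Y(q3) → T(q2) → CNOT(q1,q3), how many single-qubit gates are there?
5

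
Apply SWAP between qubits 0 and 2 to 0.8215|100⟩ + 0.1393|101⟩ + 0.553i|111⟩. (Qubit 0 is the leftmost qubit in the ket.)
0.8215|001⟩ + 0.1393|101⟩ + 0.553i|111⟩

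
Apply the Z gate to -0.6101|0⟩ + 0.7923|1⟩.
-0.6101|0⟩ - 0.7923|1⟩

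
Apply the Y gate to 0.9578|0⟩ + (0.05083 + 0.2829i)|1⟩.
(0.2829 - 0.05083i)|0⟩ + 0.9578i|1⟩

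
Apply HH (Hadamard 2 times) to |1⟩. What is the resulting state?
|1⟩

H² = I, so an even number of Hadamards cancels: H^2 = I and the state is unchanged.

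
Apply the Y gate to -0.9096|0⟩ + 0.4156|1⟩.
-0.4156i|0⟩ - 0.9096i|1⟩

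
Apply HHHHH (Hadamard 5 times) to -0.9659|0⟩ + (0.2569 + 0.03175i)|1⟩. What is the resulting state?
(-0.5013 + 0.02245i)|0⟩ + (-0.8647 - 0.02245i)|1⟩

H² = I, so H^5 = H: a single Hadamard. With (a, b) = (-0.9659, (0.2569 + 0.03175i)), H gives ((a + b)/√2, (a − b)/√2) = ((-0.5013 + 0.02245i), (-0.8647 - 0.02245i)).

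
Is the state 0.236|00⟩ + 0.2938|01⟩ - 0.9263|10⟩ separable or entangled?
Entangled

Writing the state as a|00⟩ + b|01⟩ + c|10⟩ + d|11⟩, it is a product state iff ad − bc = 0.
Here (a, b, c, d) = (0.236, 0.2938, -0.9263, 0): ad − bc = (0.236)(0) − (0.2938)(-0.9263) = 0.2721 ≠ 0, so the state is entangled.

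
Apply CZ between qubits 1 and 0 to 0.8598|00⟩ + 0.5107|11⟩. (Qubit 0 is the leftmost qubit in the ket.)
0.8598|00⟩ - 0.5107|11⟩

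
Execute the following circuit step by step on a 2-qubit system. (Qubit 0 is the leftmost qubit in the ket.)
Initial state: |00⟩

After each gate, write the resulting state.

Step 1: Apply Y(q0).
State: i|10⟩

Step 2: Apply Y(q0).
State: |00⟩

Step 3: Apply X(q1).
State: |01⟩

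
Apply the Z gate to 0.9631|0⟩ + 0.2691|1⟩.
0.9631|0⟩ - 0.2691|1⟩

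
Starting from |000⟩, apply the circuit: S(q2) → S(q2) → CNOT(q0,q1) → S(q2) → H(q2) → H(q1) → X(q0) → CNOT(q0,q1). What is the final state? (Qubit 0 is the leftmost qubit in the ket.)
1/2|100⟩ + 1/2|101⟩ + 1/2|110⟩ + 1/2|111⟩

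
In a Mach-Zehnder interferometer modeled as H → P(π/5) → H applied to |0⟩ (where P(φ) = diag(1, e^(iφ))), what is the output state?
(0.9045 + 0.2939i)|0⟩ + (0.09549 - 0.2939i)|1⟩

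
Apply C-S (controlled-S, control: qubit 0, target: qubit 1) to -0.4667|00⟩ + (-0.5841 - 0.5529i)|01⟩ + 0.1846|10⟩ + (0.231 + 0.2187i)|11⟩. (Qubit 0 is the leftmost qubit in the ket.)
-0.4667|00⟩ + (-0.5841 - 0.5529i)|01⟩ + 0.1846|10⟩ + (-0.2187 + 0.231i)|11⟩

C-S leaves the control-|0⟩ kets |00⟩, |01⟩ unchanged and applies S to qubit 1 on the control-|1⟩ pair (|10⟩, |11⟩).
S = [[1, 0], [0, i]].
With a = amp(|10⟩) = 0.1846 and b = amp(|11⟩) = (0.231 + 0.2187i):
new amp(|10⟩) = (1)·a = 0.1846
new amp(|11⟩) = (i)·b = (-0.2187 + 0.231i)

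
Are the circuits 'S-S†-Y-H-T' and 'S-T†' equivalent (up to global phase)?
No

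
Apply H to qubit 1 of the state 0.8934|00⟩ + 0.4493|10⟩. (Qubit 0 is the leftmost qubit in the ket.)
0.6317|00⟩ + 0.6317|01⟩ + 0.3177|10⟩ + 0.3177|11⟩

H on qubit 1 mixes each pair of kets that differ only in qubit 1: amplitudes (a, b) of (|…0…⟩, |…1…⟩) become ((a + b)/√2, (a − b)/√2). Kets absent from the input have amplitude 0.
(|00⟩, |01⟩): (a, b) = (0.8934, 0) → (0.6317, 0.6317)
(|10⟩, |11⟩): (a, b) = (0.4493, 0) → (0.3177, 0.3177)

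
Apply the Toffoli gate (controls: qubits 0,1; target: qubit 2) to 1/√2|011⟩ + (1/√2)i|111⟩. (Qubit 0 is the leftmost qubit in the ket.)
1/√2|011⟩ + (1/√2)i|110⟩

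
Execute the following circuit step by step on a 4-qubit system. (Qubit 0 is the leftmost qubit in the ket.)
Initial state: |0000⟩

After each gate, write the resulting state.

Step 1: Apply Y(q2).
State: i|0010⟩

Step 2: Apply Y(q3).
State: -|0011⟩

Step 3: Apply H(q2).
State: -1/√2|0001⟩ + 1/√2|0011⟩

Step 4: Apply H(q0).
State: -1/2|0001⟩ + 1/2|0011⟩ - 1/2|1001⟩ + 1/2|1011⟩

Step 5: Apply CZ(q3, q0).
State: -1/2|0001⟩ + 1/2|0011⟩ + 1/2|1001⟩ - 1/2|1011⟩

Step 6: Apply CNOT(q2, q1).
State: -1/2|0001⟩ + 1/2|0111⟩ + 1/2|1001⟩ - 1/2|1111⟩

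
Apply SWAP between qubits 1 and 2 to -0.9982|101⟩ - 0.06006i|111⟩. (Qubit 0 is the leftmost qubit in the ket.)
-0.9982|110⟩ - 0.06006i|111⟩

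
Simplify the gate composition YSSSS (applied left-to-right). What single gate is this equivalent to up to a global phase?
Y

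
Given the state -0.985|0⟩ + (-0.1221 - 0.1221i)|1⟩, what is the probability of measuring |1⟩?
0.02982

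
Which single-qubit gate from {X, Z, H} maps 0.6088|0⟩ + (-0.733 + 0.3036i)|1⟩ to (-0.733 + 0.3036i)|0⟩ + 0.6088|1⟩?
X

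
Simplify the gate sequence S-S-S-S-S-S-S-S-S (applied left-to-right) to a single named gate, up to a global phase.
S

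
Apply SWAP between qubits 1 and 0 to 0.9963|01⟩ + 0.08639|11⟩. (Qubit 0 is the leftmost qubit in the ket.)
0.9963|10⟩ + 0.08639|11⟩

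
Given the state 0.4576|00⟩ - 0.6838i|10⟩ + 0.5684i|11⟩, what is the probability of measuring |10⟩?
0.4676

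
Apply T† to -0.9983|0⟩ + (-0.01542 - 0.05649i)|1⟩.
-0.9983|0⟩ + (-0.05085 - 0.02904i)|1⟩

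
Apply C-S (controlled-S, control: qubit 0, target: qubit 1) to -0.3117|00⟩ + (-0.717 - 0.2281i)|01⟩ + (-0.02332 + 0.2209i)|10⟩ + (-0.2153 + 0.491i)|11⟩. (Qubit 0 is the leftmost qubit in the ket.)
-0.3117|00⟩ + (-0.717 - 0.2281i)|01⟩ + (-0.02332 + 0.2209i)|10⟩ + (-0.491 - 0.2153i)|11⟩

C-S leaves the control-|0⟩ kets |00⟩, |01⟩ unchanged and applies S to qubit 1 on the control-|1⟩ pair (|10⟩, |11⟩).
S = [[1, 0], [0, i]].
With a = amp(|10⟩) = (-0.02332 + 0.2209i) and b = amp(|11⟩) = (-0.2153 + 0.491i):
new amp(|10⟩) = (1)·a = (-0.02332 + 0.2209i)
new amp(|11⟩) = (i)·b = (-0.491 - 0.2153i)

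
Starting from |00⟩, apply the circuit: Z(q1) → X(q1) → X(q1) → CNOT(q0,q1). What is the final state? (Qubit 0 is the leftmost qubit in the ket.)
|00⟩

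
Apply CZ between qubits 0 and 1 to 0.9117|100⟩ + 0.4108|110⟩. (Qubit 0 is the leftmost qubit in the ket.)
0.9117|100⟩ - 0.4108|110⟩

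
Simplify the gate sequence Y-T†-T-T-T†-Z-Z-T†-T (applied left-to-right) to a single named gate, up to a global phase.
Y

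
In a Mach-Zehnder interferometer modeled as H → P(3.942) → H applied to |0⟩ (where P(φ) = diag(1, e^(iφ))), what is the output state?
(0.1518 - 0.3588i)|0⟩ + (0.8482 + 0.3588i)|1⟩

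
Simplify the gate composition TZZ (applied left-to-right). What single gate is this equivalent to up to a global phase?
T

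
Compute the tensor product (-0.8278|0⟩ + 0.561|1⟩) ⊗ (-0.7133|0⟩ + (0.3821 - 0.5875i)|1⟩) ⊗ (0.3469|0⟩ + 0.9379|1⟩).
0.2048|000⟩ + 0.5538|001⟩ + (-0.1097 + 0.1687i)|010⟩ + (-0.2967 + 0.4561i)|011⟩ - 0.1388|100⟩ - 0.3753|101⟩ + (0.07436 - 0.1143i)|110⟩ + (0.201 - 0.3091i)|111⟩

amp(|b₁b₂…⟩) = product of the factor amplitudes for bits b₁, b₂, …; only kets whose every factor amplitude is nonzero survive.
|000⟩: (-0.8278)(-0.7133)(0.3469) = 0.2048
|001⟩: (-0.8278)(-0.7133)(0.9379) = 0.5538
|010⟩: (-0.8278)(0.3821 - 0.5875i)(0.3469) = (-0.1097 + 0.1687i)
|011⟩: (-0.8278)(0.3821 - 0.5875i)(0.9379) = (-0.2967 + 0.4561i)
|100⟩: (0.561)(-0.7133)(0.3469) = -0.1388
|101⟩: (0.561)(-0.7133)(0.9379) = -0.3753
|110⟩: (0.561)(0.3821 - 0.5875i)(0.3469) = (0.07436 - 0.1143i)
|111⟩: (0.561)(0.3821 - 0.5875i)(0.9379) = (0.201 - 0.3091i)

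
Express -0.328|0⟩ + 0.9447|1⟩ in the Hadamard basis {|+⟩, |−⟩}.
0.4361|+⟩ - 0.8999|−⟩

With |ψ⟩ = α|0⟩ + β|1⟩, the Hadamard-basis coefficients are ⟨+|ψ⟩ = (α + β)/√2 and ⟨−|ψ⟩ = (α − β)/√2.
Here α = -0.328, β = 0.9447: (α + β)/√2 = 0.4361, (α − β)/√2 = -0.8999.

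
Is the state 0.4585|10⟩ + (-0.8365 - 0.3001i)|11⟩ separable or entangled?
Separable

Writing the state as a|00⟩ + b|01⟩ + c|10⟩ + d|11⟩, it is a product state iff ad − bc = 0.
Here (a, b, c, d) = (0, 0, 0.4585, (-0.8365 - 0.3001i)): ad − bc = (0)(-0.8365 - 0.3001i) − (0)(0.4585) = 0, so the state is separable.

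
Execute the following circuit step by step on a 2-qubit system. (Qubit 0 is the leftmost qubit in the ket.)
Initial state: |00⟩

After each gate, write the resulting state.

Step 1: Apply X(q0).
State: |10⟩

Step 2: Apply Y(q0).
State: -i|00⟩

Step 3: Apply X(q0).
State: -i|10⟩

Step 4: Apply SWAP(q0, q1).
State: -i|01⟩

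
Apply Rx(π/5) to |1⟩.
-0.309i|0⟩ + 0.9511|1⟩

Rx(π/5) = [[cos(θ/2), −i·sin(θ/2)], [−i·sin(θ/2), cos(θ/2)]]; θ = π/5, cos(θ/2) ≈ 0.951057, sin(θ/2) ≈ 0.309017.
With a = amp(|0⟩) = 0 and b = amp(|1⟩) = 1:
new amp(|0⟩) = (0.951057)·a + (-0.309017i)·b = -0.309i
new amp(|1⟩) = (-0.309017i)·a + (0.951057)·b = 0.9511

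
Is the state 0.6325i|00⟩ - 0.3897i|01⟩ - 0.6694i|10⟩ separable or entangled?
Entangled

Writing the state as a|00⟩ + b|01⟩ + c|10⟩ + d|11⟩, it is a product state iff ad − bc = 0.
Here (a, b, c, d) = (0.6325i, -0.3897i, -0.6694i, 0): ad − bc = (0.6325i)(0) − (-0.3897i)(-0.6694i) = 0.2609 ≠ 0, so the state is entangled.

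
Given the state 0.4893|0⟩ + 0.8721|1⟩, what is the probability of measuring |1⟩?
0.7606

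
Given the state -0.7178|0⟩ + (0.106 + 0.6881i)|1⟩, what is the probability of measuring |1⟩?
0.4847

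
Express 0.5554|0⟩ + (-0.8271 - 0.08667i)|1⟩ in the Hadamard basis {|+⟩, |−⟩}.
(-0.1921 - 0.06128i)|+⟩ + (0.9776 + 0.06128i)|−⟩

With |ψ⟩ = α|0⟩ + β|1⟩, the Hadamard-basis coefficients are ⟨+|ψ⟩ = (α + β)/√2 and ⟨−|ψ⟩ = (α − β)/√2.
Here α = 0.5554, β = (-0.8271 - 0.08667i): (α + β)/√2 = (-0.1921 - 0.06128i), (α − β)/√2 = (0.9776 + 0.06128i).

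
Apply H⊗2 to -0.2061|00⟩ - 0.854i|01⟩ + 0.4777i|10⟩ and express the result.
(-0.1031 - 0.1882i)|00⟩ + (-0.1031 + 0.6659i)|01⟩ + (-0.1031 - 0.6659i)|10⟩ + (-0.1031 + 0.1882i)|11⟩

H⊗2 gives amp(|y⟩) = (1/2) Σ_x (−1)^(x·y) amp(|x⟩), where x·y is the number of positions in which both x and y have a 1.
|00⟩: (-0.2061 - 0.854i + 0.4777i)/2 = (-0.1031 - 0.1882i)
|01⟩: (-0.2061 + 0.854i + 0.4777i)/2 = (-0.1031 + 0.6659i)
|10⟩: (-0.2061 - 0.854i - 0.4777i)/2 = (-0.1031 - 0.6659i)
|11⟩: (-0.2061 + 0.854i - 0.4777i)/2 = (-0.1031 + 0.1882i)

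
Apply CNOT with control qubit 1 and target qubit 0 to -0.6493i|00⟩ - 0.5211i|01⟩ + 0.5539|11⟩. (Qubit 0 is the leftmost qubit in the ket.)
-0.6493i|00⟩ + 0.5539|01⟩ - 0.5211i|11⟩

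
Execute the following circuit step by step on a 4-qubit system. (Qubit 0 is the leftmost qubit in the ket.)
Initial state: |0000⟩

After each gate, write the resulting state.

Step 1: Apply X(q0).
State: |1000⟩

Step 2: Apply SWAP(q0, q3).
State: |0001⟩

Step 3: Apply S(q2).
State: |0001⟩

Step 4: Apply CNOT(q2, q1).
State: |0001⟩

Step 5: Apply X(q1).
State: |0101⟩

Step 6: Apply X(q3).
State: |0100⟩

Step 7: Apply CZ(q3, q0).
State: |0100⟩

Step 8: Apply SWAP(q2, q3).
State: |0100⟩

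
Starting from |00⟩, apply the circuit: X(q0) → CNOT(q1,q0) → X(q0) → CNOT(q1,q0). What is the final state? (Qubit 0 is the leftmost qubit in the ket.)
|00⟩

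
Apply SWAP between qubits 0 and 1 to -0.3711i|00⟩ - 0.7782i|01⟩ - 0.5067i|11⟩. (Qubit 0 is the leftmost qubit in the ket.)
-0.3711i|00⟩ - 0.7782i|10⟩ - 0.5067i|11⟩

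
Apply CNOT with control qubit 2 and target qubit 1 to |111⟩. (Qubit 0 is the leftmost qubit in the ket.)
|101⟩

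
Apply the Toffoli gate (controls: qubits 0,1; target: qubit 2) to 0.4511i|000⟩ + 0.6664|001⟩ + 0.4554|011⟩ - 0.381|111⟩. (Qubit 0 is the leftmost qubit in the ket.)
0.4511i|000⟩ + 0.6664|001⟩ + 0.4554|011⟩ - 0.381|110⟩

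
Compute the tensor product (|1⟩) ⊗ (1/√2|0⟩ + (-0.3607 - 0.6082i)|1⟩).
1/√2|10⟩ + (-0.3607 - 0.6082i)|11⟩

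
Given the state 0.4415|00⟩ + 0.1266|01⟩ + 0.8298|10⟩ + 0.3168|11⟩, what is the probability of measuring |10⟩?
0.6886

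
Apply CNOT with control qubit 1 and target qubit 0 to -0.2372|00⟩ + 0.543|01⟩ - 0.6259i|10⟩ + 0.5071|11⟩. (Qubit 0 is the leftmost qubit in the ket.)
-0.2372|00⟩ + 0.5071|01⟩ - 0.6259i|10⟩ + 0.543|11⟩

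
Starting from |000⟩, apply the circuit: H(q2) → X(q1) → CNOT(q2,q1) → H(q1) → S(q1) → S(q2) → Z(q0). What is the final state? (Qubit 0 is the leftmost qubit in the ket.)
1/2|000⟩ + (1/2)i|001⟩ - (1/2)i|010⟩ - 1/2|011⟩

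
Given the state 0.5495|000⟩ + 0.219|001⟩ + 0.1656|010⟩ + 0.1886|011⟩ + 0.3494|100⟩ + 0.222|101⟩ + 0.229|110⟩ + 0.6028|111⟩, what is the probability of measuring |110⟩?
0.05244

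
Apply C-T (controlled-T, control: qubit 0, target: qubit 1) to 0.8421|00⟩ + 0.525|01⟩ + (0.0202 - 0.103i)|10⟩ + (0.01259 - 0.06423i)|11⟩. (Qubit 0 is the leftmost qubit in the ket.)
0.8421|00⟩ + 0.525|01⟩ + (0.0202 - 0.103i)|10⟩ + (0.05432 - 0.03651i)|11⟩

C-T leaves the control-|0⟩ kets |00⟩, |01⟩ unchanged and applies T to qubit 1 on the control-|1⟩ pair (|10⟩, |11⟩).
T = [[1, 0], [0, (1/√2 + (1/√2)i)]].
With a = amp(|10⟩) = (0.0202 - 0.103i) and b = amp(|11⟩) = (0.01259 - 0.06423i):
new amp(|10⟩) = (1)·a = (0.0202 - 0.103i)
new amp(|11⟩) = (1/√2 + (1/√2)i)·b = (0.05432 - 0.03651i)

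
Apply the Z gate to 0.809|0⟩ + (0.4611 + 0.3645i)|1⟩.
0.809|0⟩ + (-0.4611 - 0.3645i)|1⟩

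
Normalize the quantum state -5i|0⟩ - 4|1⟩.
-0.7809i|0⟩ - 0.6247|1⟩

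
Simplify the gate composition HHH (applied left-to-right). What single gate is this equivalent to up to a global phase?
H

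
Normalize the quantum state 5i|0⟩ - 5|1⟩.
(1/√2)i|0⟩ - 1/√2|1⟩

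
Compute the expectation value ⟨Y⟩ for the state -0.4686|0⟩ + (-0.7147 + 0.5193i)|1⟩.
-0.4867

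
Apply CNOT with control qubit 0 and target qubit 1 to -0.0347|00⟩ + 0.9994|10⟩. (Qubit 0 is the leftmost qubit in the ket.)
-0.0347|00⟩ + 0.9994|11⟩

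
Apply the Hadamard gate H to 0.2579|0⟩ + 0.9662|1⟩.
0.8656|0⟩ - 0.5008|1⟩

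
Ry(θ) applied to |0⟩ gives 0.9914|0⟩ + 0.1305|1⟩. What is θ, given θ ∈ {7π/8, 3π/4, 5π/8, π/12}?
π/12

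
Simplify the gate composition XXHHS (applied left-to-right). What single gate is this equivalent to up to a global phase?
S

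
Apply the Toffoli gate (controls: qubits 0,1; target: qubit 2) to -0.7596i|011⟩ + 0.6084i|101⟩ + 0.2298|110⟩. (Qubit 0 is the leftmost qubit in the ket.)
-0.7596i|011⟩ + 0.6084i|101⟩ + 0.2298|111⟩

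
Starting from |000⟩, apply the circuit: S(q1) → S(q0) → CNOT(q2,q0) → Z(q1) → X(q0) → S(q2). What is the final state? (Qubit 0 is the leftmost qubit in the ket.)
|100⟩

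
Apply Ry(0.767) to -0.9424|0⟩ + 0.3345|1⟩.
-0.9991|0⟩ - 0.04241|1⟩

Ry(0.767) = [[cos(θ/2), −sin(θ/2)], [sin(θ/2), cos(θ/2)]]; θ = 0.767, cos(θ/2) ≈ 0.927361, sin(θ/2) ≈ 0.374169.
With a = amp(|0⟩) = -0.9424 and b = amp(|1⟩) = 0.3345:
new amp(|0⟩) = (0.927361)·a + (-0.374169)·b = -0.9991
new amp(|1⟩) = (0.374169)·a + (0.927361)·b = -0.04241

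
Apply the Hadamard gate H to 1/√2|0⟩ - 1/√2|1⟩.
|1⟩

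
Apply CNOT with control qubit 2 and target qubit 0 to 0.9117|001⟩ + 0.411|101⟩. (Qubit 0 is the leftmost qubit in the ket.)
0.411|001⟩ + 0.9117|101⟩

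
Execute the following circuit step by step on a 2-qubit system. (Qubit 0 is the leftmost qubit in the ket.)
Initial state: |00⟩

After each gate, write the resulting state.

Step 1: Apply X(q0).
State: |10⟩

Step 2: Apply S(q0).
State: i|10⟩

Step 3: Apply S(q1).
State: i|10⟩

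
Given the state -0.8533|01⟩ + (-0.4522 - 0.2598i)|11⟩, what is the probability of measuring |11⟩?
0.272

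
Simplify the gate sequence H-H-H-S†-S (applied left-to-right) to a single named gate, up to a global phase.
H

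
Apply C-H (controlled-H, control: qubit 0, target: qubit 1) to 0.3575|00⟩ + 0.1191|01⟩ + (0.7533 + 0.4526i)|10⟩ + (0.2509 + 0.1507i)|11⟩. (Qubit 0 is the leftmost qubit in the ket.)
0.3575|00⟩ + 0.1191|01⟩ + (0.7101 + 0.4266i)|10⟩ + (0.3553 + 0.2135i)|11⟩

C-H leaves the control-|0⟩ kets |00⟩, |01⟩ unchanged and applies H to qubit 1 on the control-|1⟩ pair (|10⟩, |11⟩).
H = [[1/√2, 1/√2], [1/√2, -1/√2]].
With a = amp(|10⟩) = (0.7533 + 0.4526i) and b = amp(|11⟩) = (0.2509 + 0.1507i):
new amp(|10⟩) = (1/√2)·a + (1/√2)·b = (0.7101 + 0.4266i)
new amp(|11⟩) = (1/√2)·a + (-1/√2)·b = (0.3553 + 0.2135i)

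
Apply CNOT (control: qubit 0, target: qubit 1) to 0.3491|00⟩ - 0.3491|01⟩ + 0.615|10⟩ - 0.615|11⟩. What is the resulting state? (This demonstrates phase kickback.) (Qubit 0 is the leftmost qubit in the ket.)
0.3491|00⟩ - 0.3491|01⟩ - 0.615|10⟩ + 0.615|11⟩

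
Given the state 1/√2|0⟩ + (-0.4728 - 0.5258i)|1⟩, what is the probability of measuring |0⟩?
1/2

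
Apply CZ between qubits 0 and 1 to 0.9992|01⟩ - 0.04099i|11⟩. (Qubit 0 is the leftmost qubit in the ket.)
0.9992|01⟩ + 0.04099i|11⟩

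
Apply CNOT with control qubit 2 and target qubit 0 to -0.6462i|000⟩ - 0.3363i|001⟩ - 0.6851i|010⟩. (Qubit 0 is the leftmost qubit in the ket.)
-0.6462i|000⟩ - 0.6851i|010⟩ - 0.3363i|101⟩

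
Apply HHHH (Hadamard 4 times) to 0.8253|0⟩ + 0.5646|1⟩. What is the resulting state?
0.8253|0⟩ + 0.5646|1⟩

H² = I, so an even number of Hadamards cancels: H^4 = I and the state is unchanged.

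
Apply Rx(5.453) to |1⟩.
-0.4033i|0⟩ - 0.9151|1⟩

Rx(5.453) = [[cos(θ/2), −i·sin(θ/2)], [−i·sin(θ/2), cos(θ/2)]]; θ = 5.453, cos(θ/2) ≈ -0.915079, sin(θ/2) ≈ 0.403275.
With a = amp(|0⟩) = 0 and b = amp(|1⟩) = 1:
new amp(|0⟩) = (-0.915079)·a + (-0.403275i)·b = -0.4033i
new amp(|1⟩) = (-0.403275i)·a + (-0.915079)·b = -0.9151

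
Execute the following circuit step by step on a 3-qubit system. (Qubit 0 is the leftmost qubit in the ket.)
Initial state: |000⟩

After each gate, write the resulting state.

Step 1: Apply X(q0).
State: |100⟩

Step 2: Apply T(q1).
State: |100⟩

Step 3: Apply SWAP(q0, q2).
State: |001⟩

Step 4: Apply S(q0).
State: |001⟩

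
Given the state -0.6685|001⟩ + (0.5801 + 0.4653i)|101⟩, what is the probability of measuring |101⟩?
0.553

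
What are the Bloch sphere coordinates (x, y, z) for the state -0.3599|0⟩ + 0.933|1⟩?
(-0.6716, 0, -0.741)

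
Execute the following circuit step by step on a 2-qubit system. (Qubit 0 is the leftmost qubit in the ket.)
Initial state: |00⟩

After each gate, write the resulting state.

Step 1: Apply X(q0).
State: |10⟩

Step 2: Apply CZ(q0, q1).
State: |10⟩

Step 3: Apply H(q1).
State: 1/√2|10⟩ + 1/√2|11⟩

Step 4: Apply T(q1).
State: 1/√2|10⟩ + (1/2 + (1/2)i)|11⟩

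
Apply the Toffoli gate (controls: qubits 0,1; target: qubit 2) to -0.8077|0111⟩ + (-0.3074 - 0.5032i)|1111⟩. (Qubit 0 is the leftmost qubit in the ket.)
-0.8077|0111⟩ + (-0.3074 - 0.5032i)|1101⟩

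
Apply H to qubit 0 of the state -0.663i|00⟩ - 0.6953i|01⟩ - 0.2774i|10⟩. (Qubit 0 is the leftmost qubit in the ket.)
-0.665i|00⟩ - 0.4917i|01⟩ - 0.2727i|10⟩ - 0.4917i|11⟩

H on qubit 0 mixes each pair of kets that differ only in qubit 0: amplitudes (a, b) of (|…0…⟩, |…1…⟩) become ((a + b)/√2, (a − b)/√2). Kets absent from the input have amplitude 0.
(|00⟩, |10⟩): (a, b) = (-0.663i, -0.2774i) → (-0.665i, -0.2727i)
(|01⟩, |11⟩): (a, b) = (-0.6953i, 0) → (-0.4917i, -0.4917i)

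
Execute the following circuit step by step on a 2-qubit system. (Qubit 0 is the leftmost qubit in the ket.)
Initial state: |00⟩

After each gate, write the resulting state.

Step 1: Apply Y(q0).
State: i|10⟩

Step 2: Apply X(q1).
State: i|11⟩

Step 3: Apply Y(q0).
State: |01⟩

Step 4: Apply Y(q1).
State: -i|00⟩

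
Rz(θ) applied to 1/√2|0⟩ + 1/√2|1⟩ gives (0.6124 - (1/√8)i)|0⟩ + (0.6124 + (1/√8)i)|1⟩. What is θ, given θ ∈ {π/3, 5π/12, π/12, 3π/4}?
π/3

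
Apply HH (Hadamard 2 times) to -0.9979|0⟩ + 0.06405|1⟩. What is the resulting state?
-0.9979|0⟩ + 0.06405|1⟩

H² = I, so an even number of Hadamards cancels: H^2 = I and the state is unchanged.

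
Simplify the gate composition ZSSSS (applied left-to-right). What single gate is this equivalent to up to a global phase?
Z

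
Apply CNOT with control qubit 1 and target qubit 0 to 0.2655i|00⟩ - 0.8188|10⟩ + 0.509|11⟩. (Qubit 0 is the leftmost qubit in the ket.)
0.2655i|00⟩ + 0.509|01⟩ - 0.8188|10⟩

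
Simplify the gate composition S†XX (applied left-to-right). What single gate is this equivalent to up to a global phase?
S†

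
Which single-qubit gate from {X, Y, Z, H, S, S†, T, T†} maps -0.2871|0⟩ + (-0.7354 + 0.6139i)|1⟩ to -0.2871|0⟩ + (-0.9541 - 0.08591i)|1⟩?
T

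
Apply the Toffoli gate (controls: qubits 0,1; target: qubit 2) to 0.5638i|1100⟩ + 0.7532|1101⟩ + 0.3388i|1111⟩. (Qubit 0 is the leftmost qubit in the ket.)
0.3388i|1101⟩ + 0.5638i|1110⟩ + 0.7532|1111⟩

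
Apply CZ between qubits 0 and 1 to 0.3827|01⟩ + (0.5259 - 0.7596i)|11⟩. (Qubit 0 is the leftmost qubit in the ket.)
0.3827|01⟩ + (-0.5259 + 0.7596i)|11⟩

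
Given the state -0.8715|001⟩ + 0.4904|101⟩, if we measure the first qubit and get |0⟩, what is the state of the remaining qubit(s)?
-|01⟩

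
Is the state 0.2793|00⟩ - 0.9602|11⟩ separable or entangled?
Entangled

Writing the state as a|00⟩ + b|01⟩ + c|10⟩ + d|11⟩, it is a product state iff ad − bc = 0.
Here (a, b, c, d) = (0.2793, 0, 0, -0.9602): ad − bc = (0.2793)(-0.9602) − (0)(0) = -0.2682 ≠ 0, so the state is entangled.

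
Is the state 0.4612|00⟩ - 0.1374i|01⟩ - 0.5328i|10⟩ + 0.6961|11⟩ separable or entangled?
Entangled

Writing the state as a|00⟩ + b|01⟩ + c|10⟩ + d|11⟩, it is a product state iff ad − bc = 0.
Here (a, b, c, d) = (0.4612, -0.1374i, -0.5328i, 0.6961): ad − bc = (0.4612)(0.6961) − (-0.1374i)(-0.5328i) = 0.3942 ≠ 0, so the state is entangled.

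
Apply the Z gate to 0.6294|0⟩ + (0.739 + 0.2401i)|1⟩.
0.6294|0⟩ + (-0.739 - 0.2401i)|1⟩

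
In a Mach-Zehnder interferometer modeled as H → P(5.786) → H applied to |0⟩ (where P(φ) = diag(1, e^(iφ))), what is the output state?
(0.9395 - 0.2385i)|0⟩ + (0.06054 + 0.2385i)|1⟩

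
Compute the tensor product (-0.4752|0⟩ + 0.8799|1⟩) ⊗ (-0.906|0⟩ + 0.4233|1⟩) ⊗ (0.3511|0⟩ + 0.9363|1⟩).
0.1512|000⟩ + 0.4031|001⟩ - 0.07062|010⟩ - 0.1883|011⟩ - 0.2799|100⟩ - 0.7464|101⟩ + 0.1308|110⟩ + 0.3487|111⟩

amp(|b₁b₂…⟩) = product of the factor amplitudes for bits b₁, b₂, …; only kets whose every factor amplitude is nonzero survive.
|000⟩: (-0.4752)(-0.906)(0.3511) = 0.1512
|001⟩: (-0.4752)(-0.906)(0.9363) = 0.4031
|010⟩: (-0.4752)(0.4233)(0.3511) = -0.07062
|011⟩: (-0.4752)(0.4233)(0.9363) = -0.1883
|100⟩: (0.8799)(-0.906)(0.3511) = -0.2799
|101⟩: (0.8799)(-0.906)(0.9363) = -0.7464
|110⟩: (0.8799)(0.4233)(0.3511) = 0.1308
|111⟩: (0.8799)(0.4233)(0.9363) = 0.3487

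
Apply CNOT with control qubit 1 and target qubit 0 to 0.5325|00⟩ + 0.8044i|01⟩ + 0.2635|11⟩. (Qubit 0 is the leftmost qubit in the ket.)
0.5325|00⟩ + 0.2635|01⟩ + 0.8044i|11⟩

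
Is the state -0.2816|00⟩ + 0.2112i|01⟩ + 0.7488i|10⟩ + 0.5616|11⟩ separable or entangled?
Separable

Writing the state as a|00⟩ + b|01⟩ + c|10⟩ + d|11⟩, it is a product state iff ad − bc = 0.
Here (a, b, c, d) = (-0.2816, 0.2112i, 0.7488i, 0.5616): ad − bc = (-0.2816)(0.5616) − (0.2112i)(0.7488i) = 0, so the state is separable.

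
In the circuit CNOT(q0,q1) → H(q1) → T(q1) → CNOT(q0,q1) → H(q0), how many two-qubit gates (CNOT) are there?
2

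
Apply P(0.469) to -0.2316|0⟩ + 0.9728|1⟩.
-0.2316|0⟩ + (0.8678 + 0.4397i)|1⟩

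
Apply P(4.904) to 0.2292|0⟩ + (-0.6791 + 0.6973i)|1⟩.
0.2292|0⟩ + (0.5552 + 0.7995i)|1⟩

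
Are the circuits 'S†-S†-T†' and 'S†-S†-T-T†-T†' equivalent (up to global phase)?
Yes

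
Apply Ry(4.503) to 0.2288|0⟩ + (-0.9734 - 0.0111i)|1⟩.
(0.6125 + 0.008626i)|0⟩ + (0.7904 + 0.006986i)|1⟩

Ry(4.503) = [[cos(θ/2), −sin(θ/2)], [sin(θ/2), cos(θ/2)]]; θ = 4.503, cos(θ/2) ≈ -0.62934, sin(θ/2) ≈ 0.77713.
With a = amp(|0⟩) = 0.2288 and b = amp(|1⟩) = (-0.9734 - 0.0111i):
new amp(|0⟩) = (-0.62934)·a + (-0.77713)·b = (0.6125 + 0.008626i)
new amp(|1⟩) = (0.77713)·a + (-0.62934)·b = (0.7904 + 0.006986i)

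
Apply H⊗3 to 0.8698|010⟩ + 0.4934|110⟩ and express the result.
0.482|000⟩ + 0.482|001⟩ - 0.482|010⟩ - 0.482|011⟩ + 0.1331|100⟩ + 0.1331|101⟩ - 0.1331|110⟩ - 0.1331|111⟩

H⊗3 gives amp(|y⟩) = (1/2√2) Σ_x (−1)^(x·y) amp(|x⟩), where x·y is the number of positions in which both x and y have a 1.
|000⟩: (0.8698 + 0.4934)/(2√2) = 0.482
|001⟩: (0.8698 + 0.4934)/(2√2) = 0.482
|010⟩: (-0.8698 - 0.4934)/(2√2) = -0.482
|011⟩: (-0.8698 - 0.4934)/(2√2) = -0.482
|100⟩: (0.8698 - 0.4934)/(2√2) = 0.1331
|101⟩: (0.8698 - 0.4934)/(2√2) = 0.1331
|110⟩: (-0.8698 + 0.4934)/(2√2) = -0.1331
|111⟩: (-0.8698 + 0.4934)/(2√2) = -0.1331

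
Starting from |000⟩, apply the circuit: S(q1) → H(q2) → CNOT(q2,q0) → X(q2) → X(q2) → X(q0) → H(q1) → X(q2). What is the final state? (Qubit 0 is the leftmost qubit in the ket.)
1/2|000⟩ + 1/2|010⟩ + 1/2|101⟩ + 1/2|111⟩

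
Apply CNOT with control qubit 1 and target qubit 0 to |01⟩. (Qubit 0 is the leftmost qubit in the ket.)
|11⟩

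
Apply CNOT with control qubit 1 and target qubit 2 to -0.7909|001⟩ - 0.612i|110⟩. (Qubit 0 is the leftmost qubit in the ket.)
-0.7909|001⟩ - 0.612i|111⟩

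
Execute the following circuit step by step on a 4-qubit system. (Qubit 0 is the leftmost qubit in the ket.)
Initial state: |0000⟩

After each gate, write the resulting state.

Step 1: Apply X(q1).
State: |0100⟩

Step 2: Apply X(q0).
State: |1100⟩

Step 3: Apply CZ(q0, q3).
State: |1100⟩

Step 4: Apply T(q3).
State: |1100⟩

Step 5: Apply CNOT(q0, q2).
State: |1110⟩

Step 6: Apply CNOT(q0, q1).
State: |1010⟩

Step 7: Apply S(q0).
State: i|1010⟩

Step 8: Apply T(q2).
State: (-1/√2 + (1/√2)i)|1010⟩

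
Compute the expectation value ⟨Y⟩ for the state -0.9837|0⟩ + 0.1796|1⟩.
0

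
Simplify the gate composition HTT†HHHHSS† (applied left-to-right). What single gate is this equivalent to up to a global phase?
H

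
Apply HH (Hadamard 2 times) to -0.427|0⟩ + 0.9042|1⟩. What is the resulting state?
-0.427|0⟩ + 0.9042|1⟩

H² = I, so an even number of Hadamards cancels: H^2 = I and the state is unchanged.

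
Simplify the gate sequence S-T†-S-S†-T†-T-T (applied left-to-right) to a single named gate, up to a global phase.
S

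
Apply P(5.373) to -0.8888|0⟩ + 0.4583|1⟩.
-0.8888|0⟩ + (0.2812 - 0.3619i)|1⟩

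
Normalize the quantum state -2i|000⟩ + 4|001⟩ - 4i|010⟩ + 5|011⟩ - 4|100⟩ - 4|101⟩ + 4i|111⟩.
-0.1916i|000⟩ + 0.3831|001⟩ - 0.3831i|010⟩ + 0.4789|011⟩ - 0.3831|100⟩ - 0.3831|101⟩ + 0.3831i|111⟩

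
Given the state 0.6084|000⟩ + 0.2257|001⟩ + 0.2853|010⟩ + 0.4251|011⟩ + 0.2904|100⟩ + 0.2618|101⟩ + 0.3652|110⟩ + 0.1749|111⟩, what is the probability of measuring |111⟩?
0.03059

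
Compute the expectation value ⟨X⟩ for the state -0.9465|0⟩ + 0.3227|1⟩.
-0.6109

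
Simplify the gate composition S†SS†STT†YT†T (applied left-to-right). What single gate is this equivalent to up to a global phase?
Y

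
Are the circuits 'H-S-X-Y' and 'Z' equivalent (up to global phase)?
No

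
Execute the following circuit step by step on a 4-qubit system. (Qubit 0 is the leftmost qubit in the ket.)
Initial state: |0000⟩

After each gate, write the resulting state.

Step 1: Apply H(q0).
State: 1/√2|0000⟩ + 1/√2|1000⟩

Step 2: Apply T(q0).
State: 1/√2|0000⟩ + (1/2 + (1/2)i)|1000⟩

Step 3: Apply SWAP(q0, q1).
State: 1/√2|0000⟩ + (1/2 + (1/2)i)|0100⟩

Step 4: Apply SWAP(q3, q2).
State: 1/√2|0000⟩ + (1/2 + (1/2)i)|0100⟩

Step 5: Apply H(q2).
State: 1/2|0000⟩ + 1/2|0010⟩ + (1/√8 + (1/√8)i)|0100⟩ + (1/√8 + (1/√8)i)|0110⟩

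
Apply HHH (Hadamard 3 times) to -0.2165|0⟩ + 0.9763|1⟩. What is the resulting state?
0.5373|0⟩ - 0.8434|1⟩

H² = I, so H^3 = H: a single Hadamard. With (a, b) = (-0.2165, 0.9763), H gives ((a + b)/√2, (a − b)/√2) = (0.5373, -0.8434).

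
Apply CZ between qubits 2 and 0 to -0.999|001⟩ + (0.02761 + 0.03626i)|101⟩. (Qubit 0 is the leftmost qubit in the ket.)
-0.999|001⟩ + (-0.02761 - 0.03626i)|101⟩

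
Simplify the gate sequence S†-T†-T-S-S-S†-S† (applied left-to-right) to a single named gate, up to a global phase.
S†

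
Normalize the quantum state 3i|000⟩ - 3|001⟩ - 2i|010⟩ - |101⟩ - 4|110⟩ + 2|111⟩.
0.4575i|000⟩ - 0.4575|001⟩ - 0.305i|010⟩ - 0.1525|101⟩ - 0.61|110⟩ + 0.305|111⟩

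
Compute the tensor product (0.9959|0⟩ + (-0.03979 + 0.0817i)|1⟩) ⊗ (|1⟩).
0.9959|01⟩ + (-0.03979 + 0.0817i)|11⟩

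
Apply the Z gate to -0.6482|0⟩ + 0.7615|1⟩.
-0.6482|0⟩ - 0.7615|1⟩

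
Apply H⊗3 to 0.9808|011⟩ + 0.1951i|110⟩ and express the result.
(0.3468 + 0.06898i)|000⟩ + (-0.3468 + 0.06898i)|001⟩ + (-0.3468 - 0.06898i)|010⟩ + (0.3468 - 0.06898i)|011⟩ + (0.3468 - 0.06898i)|100⟩ + (-0.3468 - 0.06898i)|101⟩ + (-0.3468 + 0.06898i)|110⟩ + (0.3468 + 0.06898i)|111⟩

H⊗3 gives amp(|y⟩) = (1/2√2) Σ_x (−1)^(x·y) amp(|x⟩), where x·y is the number of positions in which both x and y have a 1.
|000⟩: (0.9808 + 0.1951i)/(2√2) = (0.3468 + 0.06898i)
|001⟩: (-0.9808 + 0.1951i)/(2√2) = (-0.3468 + 0.06898i)
|010⟩: (-0.9808 - 0.1951i)/(2√2) = (-0.3468 - 0.06898i)
|011⟩: (0.9808 - 0.1951i)/(2√2) = (0.3468 - 0.06898i)
|100⟩: (0.9808 - 0.1951i)/(2√2) = (0.3468 - 0.06898i)
|101⟩: (-0.9808 - 0.1951i)/(2√2) = (-0.3468 - 0.06898i)
|110⟩: (-0.9808 + 0.1951i)/(2√2) = (-0.3468 + 0.06898i)
|111⟩: (0.9808 + 0.1951i)/(2√2) = (0.3468 + 0.06898i)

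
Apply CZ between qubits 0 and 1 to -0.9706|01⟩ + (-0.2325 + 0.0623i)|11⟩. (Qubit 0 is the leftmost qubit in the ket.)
-0.9706|01⟩ + (0.2325 - 0.0623i)|11⟩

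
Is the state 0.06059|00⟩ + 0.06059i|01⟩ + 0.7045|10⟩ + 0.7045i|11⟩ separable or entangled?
Separable

Writing the state as a|00⟩ + b|01⟩ + c|10⟩ + d|11⟩, it is a product state iff ad − bc = 0.
Here (a, b, c, d) = (0.06059, 0.06059i, 0.7045, 0.7045i): ad − bc = (0.06059)(0.7045i) − (0.06059i)(0.7045) = 0, so the state is separable.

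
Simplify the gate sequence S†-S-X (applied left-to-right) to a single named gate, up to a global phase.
X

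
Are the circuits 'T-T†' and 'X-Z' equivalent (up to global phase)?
No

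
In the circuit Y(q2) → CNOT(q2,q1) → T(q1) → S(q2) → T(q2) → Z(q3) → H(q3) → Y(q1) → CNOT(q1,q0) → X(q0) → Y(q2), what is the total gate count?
11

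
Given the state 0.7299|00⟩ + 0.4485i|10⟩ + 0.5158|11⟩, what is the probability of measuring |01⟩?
0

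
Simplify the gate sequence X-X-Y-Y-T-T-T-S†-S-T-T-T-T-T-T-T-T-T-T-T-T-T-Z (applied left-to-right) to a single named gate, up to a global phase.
Z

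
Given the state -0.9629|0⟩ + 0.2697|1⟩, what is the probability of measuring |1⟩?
0.07274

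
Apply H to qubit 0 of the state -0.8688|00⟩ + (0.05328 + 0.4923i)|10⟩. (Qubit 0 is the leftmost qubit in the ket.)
(-0.5767 + 0.3481i)|00⟩ + (-0.652 - 0.3481i)|10⟩

H on qubit 0 mixes each pair of kets that differ only in qubit 0: amplitudes (a, b) of (|…0…⟩, |…1…⟩) become ((a + b)/√2, (a − b)/√2). Kets absent from the input have amplitude 0.
(|00⟩, |10⟩): (a, b) = (-0.8688, (0.05328 + 0.4923i)) → ((-0.5767 + 0.3481i), (-0.652 - 0.3481i))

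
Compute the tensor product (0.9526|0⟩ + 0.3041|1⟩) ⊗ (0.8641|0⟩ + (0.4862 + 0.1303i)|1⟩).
0.8231|00⟩ + (0.4632 + 0.1241i)|01⟩ + 0.2628|10⟩ + (0.1479 + 0.03962i)|11⟩

amp(|b₁b₂…⟩) = product of the factor amplitudes for bits b₁, b₂, …; only kets whose every factor amplitude is nonzero survive.
|00⟩: (0.9526)(0.8641) = 0.8231
|01⟩: (0.9526)(0.4862 + 0.1303i) = (0.4632 + 0.1241i)
|10⟩: (0.3041)(0.8641) = 0.2628
|11⟩: (0.3041)(0.4862 + 0.1303i) = (0.1479 + 0.03962i)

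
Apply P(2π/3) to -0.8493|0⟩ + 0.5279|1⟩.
-0.8493|0⟩ + (-0.264 + 0.4572i)|1⟩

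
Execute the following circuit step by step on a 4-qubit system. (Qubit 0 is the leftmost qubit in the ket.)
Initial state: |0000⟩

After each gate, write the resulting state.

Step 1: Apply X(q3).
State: |0001⟩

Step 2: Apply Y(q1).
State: i|0101⟩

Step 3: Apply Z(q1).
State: -i|0101⟩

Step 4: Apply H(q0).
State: -(1/√2)i|0101⟩ - (1/√2)i|1101⟩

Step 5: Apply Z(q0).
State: -(1/√2)i|0101⟩ + (1/√2)i|1101⟩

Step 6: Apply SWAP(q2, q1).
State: -(1/√2)i|0011⟩ + (1/√2)i|1011⟩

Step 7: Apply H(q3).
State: -(1/2)i|0010⟩ + (1/2)i|0011⟩ + (1/2)i|1010⟩ - (1/2)i|1011⟩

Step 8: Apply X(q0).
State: (1/2)i|0010⟩ - (1/2)i|0011⟩ - (1/2)i|1010⟩ + (1/2)i|1011⟩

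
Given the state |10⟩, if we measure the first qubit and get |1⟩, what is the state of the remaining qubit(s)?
|0⟩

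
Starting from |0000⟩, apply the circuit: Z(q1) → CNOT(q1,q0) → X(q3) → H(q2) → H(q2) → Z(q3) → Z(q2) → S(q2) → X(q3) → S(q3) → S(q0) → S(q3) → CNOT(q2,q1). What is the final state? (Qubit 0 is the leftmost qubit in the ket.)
-|0000⟩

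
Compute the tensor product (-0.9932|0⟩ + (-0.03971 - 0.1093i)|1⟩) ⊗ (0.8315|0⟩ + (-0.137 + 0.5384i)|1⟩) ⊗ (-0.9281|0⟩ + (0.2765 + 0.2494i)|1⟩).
0.7665|000⟩ + (-0.2283 - 0.206i)|001⟩ + (-0.1263 + 0.4963i)|010⟩ + (0.171 - 0.1139i)|011⟩ + (0.03064 + 0.08435i)|100⟩ + (0.01354 - 0.03336i)|101⟩ + (-0.05967 + 0.005945i)|110⟩ + (0.01937 + 0.01426i)|111⟩

amp(|b₁b₂…⟩) = product of the factor amplitudes for bits b₁, b₂, …; only kets whose every factor amplitude is nonzero survive.
|000⟩: (-0.9932)(0.8315)(-0.9281) = 0.7665
|001⟩: (-0.9932)(0.8315)(0.2765 + 0.2494i) = (-0.2283 - 0.206i)
|010⟩: (-0.9932)(-0.137 + 0.5384i)(-0.9281) = (-0.1263 + 0.4963i)
|011⟩: (-0.9932)(-0.137 + 0.5384i)(0.2765 + 0.2494i) = (0.171 - 0.1139i)
|100⟩: (-0.03971 - 0.1093i)(0.8315)(-0.9281) = (0.03064 + 0.08435i)
|101⟩: (-0.03971 - 0.1093i)(0.8315)(0.2765 + 0.2494i) = (0.01354 - 0.03336i)
|110⟩: (-0.03971 - 0.1093i)(-0.137 + 0.5384i)(-0.9281) = (-0.05967 + 0.005945i)
|111⟩: (-0.03971 - 0.1093i)(-0.137 + 0.5384i)(0.2765 + 0.2494i) = (0.01937 + 0.01426i)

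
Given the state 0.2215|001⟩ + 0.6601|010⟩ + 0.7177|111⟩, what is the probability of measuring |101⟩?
0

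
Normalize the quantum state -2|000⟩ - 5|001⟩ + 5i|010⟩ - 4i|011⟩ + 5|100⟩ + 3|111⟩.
-0.1961|000⟩ - 0.4903|001⟩ + 0.4903i|010⟩ - 0.3922i|011⟩ + 0.4903|100⟩ + 0.2942|111⟩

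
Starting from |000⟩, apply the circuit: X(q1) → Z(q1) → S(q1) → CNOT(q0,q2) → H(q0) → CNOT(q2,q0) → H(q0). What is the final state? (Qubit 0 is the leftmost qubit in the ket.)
-i|010⟩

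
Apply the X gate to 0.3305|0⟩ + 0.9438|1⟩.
0.9438|0⟩ + 0.3305|1⟩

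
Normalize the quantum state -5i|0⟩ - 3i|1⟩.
-0.8575i|0⟩ - 0.5145i|1⟩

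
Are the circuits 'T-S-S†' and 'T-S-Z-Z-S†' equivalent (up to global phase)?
Yes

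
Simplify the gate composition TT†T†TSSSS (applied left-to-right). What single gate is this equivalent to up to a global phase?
I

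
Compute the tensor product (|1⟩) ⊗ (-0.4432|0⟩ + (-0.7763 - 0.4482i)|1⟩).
-0.4432|10⟩ + (-0.7763 - 0.4482i)|11⟩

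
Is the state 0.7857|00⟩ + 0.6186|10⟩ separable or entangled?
Separable

Writing the state as a|00⟩ + b|01⟩ + c|10⟩ + d|11⟩, it is a product state iff ad − bc = 0.
Here (a, b, c, d) = (0.7857, 0, 0.6186, 0): ad − bc = (0.7857)(0) − (0)(0.6186) = 0, so the state is separable.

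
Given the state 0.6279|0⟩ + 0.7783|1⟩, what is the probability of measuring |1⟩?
0.6058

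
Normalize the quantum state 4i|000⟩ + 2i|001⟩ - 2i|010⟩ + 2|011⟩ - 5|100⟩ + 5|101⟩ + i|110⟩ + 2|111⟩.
0.4391i|000⟩ + 0.2195i|001⟩ - 0.2195i|010⟩ + 0.2195|011⟩ - 0.5488|100⟩ + 0.5488|101⟩ + 0.1098i|110⟩ + 0.2195|111⟩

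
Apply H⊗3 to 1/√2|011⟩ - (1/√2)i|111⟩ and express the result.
(0.25 - 0.25i)|000⟩ + (-0.25 + 0.25i)|001⟩ + (-0.25 + 0.25i)|010⟩ + (0.25 - 0.25i)|011⟩ + (0.25 + 0.25i)|100⟩ + (-0.25 - 0.25i)|101⟩ + (-0.25 - 0.25i)|110⟩ + (0.25 + 0.25i)|111⟩

H⊗3 gives amp(|y⟩) = (1/2√2) Σ_x (−1)^(x·y) amp(|x⟩), where x·y is the number of positions in which both x and y have a 1.
|000⟩: (1/√2 - (1/√2)i)/(2√2) = (0.25 - 0.25i)
|001⟩: (-1/√2 + (1/√2)i)/(2√2) = (-0.25 + 0.25i)
|010⟩: (-1/√2 + (1/√2)i)/(2√2) = (-0.25 + 0.25i)
|011⟩: (1/√2 - (1/√2)i)/(2√2) = (0.25 - 0.25i)
|100⟩: (1/√2 + (1/√2)i)/(2√2) = (0.25 + 0.25i)
|101⟩: (-1/√2 - (1/√2)i)/(2√2) = (-0.25 - 0.25i)
|110⟩: (-1/√2 - (1/√2)i)/(2√2) = (-0.25 - 0.25i)
|111⟩: (1/√2 + (1/√2)i)/(2√2) = (0.25 + 0.25i)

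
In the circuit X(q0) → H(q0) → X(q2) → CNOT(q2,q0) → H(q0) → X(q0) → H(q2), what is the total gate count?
7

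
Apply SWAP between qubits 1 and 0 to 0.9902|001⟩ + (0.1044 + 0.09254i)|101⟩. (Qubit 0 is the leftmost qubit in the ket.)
0.9902|001⟩ + (0.1044 + 0.09254i)|011⟩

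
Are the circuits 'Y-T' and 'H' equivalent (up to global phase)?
No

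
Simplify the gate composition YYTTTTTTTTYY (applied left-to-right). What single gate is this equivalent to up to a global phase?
I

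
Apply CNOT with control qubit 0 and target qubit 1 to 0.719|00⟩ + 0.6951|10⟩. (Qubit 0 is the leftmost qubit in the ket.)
0.719|00⟩ + 0.6951|11⟩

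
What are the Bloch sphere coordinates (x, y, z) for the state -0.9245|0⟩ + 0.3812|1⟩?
(-0.7048, 0, 0.7094)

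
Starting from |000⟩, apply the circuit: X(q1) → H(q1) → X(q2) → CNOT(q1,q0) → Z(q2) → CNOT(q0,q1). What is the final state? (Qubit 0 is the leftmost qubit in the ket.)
-1/√2|001⟩ + 1/√2|101⟩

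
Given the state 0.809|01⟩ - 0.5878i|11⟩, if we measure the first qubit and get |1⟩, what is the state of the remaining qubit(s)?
-i|1⟩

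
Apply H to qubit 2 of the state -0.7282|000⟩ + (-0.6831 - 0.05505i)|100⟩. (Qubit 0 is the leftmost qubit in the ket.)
-0.5149|000⟩ - 0.5149|001⟩ + (-0.483 - 0.03893i)|100⟩ + (-0.483 - 0.03893i)|101⟩

H on qubit 2 mixes each pair of kets that differ only in qubit 2: amplitudes (a, b) of (|…0…⟩, |…1…⟩) become ((a + b)/√2, (a − b)/√2). Kets absent from the input have amplitude 0.
(|000⟩, |001⟩): (a, b) = (-0.7282, 0) → (-0.5149, -0.5149)
(|100⟩, |101⟩): (a, b) = ((-0.6831 - 0.05505i), 0) → ((-0.483 - 0.03893i), (-0.483 - 0.03893i))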